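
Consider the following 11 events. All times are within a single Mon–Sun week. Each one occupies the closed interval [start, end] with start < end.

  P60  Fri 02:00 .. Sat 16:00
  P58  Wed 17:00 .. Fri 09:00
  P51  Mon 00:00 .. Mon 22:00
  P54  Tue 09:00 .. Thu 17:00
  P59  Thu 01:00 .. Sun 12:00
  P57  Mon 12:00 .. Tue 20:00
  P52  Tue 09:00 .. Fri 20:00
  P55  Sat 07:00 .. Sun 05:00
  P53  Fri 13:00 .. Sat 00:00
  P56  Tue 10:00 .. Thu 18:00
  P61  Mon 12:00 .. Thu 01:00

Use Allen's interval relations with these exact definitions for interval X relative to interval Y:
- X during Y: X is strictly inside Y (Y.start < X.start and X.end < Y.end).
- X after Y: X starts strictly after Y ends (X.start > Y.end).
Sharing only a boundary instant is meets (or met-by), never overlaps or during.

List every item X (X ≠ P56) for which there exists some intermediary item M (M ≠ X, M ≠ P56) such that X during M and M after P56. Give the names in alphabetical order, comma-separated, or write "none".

P53

Target P56 = [Tue 10:00, Thu 18:00].
Intermediaries M with M after P56: P53, P55, P60.
Via P53 — items with X during P53: none.
Via P55 — items with X during P55: none.
Via P60 — items with X during P60: P53.
Union: P53.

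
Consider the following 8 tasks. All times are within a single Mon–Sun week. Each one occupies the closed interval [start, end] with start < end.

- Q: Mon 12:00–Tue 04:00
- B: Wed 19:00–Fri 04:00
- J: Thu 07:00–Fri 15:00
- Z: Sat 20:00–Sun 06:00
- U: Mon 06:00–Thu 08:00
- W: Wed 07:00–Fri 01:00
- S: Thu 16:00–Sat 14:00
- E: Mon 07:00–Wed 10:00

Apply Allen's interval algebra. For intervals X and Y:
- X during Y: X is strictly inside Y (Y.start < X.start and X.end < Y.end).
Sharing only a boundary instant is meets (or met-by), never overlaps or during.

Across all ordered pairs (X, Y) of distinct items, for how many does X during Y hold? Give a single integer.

3

Checking all 56 ordered pairs for relation 'during'; matching pairs in alphabetical order:
(E, U): E during U ✓
(Q, E): Q during E ✓
(Q, U): Q during U ✓
Count: 3.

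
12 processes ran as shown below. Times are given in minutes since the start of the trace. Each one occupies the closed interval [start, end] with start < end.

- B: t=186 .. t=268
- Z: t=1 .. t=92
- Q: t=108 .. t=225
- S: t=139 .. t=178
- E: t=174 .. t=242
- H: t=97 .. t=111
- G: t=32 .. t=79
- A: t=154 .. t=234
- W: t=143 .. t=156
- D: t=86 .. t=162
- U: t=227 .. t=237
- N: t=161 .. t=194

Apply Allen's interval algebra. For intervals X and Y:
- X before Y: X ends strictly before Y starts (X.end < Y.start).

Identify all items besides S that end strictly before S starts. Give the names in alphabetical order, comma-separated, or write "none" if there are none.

Target S = [t=139, t=178].
A [t=154, t=234] → overlapped-by → no.
B [t=186, t=268] → after → no.
D [t=86, t=162] → overlaps → no.
E [t=174, t=242] → overlapped-by → no.
G [t=32, t=79] → before → yes.
H [t=97, t=111] → before → yes.
N [t=161, t=194] → overlapped-by → no.
Q [t=108, t=225] → contains → no.
U [t=227, t=237] → after → no.
W [t=143, t=156] → during → no.
Z [t=1, t=92] → before → yes.
Result: G, H, Z.

G, H, Z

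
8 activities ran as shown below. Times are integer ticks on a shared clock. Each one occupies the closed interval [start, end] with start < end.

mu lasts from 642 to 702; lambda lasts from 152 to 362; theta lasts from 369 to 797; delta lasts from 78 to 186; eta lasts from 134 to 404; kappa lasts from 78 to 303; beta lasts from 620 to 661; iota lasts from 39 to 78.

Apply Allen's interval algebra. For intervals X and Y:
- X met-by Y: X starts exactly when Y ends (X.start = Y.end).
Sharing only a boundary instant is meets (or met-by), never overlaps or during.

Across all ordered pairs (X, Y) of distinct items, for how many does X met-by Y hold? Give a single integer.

Checking all 56 ordered pairs for relation 'met-by'; matching pairs in alphabetical order:
(delta, iota): delta met-by iota ✓
(kappa, iota): kappa met-by iota ✓
Count: 2.

2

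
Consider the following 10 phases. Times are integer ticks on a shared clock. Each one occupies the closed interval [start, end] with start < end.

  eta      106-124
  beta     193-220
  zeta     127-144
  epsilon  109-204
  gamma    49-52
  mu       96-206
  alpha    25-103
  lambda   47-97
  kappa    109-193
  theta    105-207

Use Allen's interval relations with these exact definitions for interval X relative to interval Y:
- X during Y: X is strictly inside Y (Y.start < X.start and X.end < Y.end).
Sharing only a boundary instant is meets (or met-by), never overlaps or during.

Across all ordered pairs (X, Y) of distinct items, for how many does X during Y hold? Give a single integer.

Checking all 90 ordered pairs for relation 'during'; matching pairs in alphabetical order:
(epsilon, mu): epsilon during mu ✓
(epsilon, theta): epsilon during theta ✓
(eta, mu): eta during mu ✓
(eta, theta): eta during theta ✓
(gamma, alpha): gamma during alpha ✓
(gamma, lambda): gamma during lambda ✓
(kappa, mu): kappa during mu ✓
(kappa, theta): kappa during theta ✓
(lambda, alpha): lambda during alpha ✓
(zeta, epsilon): zeta during epsilon ✓
(zeta, kappa): zeta during kappa ✓
(zeta, mu): zeta during mu ✓
(zeta, theta): zeta during theta ✓
Count: 13.

13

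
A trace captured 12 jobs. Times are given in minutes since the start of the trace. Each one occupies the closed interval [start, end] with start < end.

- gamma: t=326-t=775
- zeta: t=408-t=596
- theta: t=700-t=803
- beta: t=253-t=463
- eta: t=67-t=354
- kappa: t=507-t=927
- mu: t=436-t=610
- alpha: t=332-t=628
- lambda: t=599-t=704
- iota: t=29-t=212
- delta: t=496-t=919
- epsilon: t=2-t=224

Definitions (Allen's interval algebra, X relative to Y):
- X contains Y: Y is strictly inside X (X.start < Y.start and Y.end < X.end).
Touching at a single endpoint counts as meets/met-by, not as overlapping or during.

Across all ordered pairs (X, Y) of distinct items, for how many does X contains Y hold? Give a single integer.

11

Checking all 132 ordered pairs for relation 'contains'; matching pairs in alphabetical order:
(alpha, mu): alpha contains mu ✓
(alpha, zeta): alpha contains zeta ✓
(delta, lambda): delta contains lambda ✓
(delta, theta): delta contains theta ✓
(epsilon, iota): epsilon contains iota ✓
(gamma, alpha): gamma contains alpha ✓
(gamma, lambda): gamma contains lambda ✓
(gamma, mu): gamma contains mu ✓
(gamma, zeta): gamma contains zeta ✓
(kappa, lambda): kappa contains lambda ✓
(kappa, theta): kappa contains theta ✓
Count: 11.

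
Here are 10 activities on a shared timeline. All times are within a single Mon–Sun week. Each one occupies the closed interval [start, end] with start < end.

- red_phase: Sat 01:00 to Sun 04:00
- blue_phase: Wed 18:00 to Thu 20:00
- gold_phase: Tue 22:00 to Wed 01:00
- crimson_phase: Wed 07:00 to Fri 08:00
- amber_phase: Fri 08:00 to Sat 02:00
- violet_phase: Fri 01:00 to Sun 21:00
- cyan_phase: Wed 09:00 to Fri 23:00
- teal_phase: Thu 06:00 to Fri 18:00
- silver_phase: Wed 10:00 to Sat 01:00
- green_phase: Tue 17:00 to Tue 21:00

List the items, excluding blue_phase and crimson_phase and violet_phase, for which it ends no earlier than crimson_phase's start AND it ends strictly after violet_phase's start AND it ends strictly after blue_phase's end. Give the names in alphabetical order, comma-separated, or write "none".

Conditions: its end is no earlier than crimson_phase's start (X.end >= Wed 07:00) AND its end is strictly after violet_phase's start (X.end > Fri 01:00) AND its end is strictly after blue_phase's end (X.end > Thu 20:00).
amber_phase: end Sat 02:00 >= Wed 07:00? ✓; end Sat 02:00 > Fri 01:00? ✓; end Sat 02:00 > Thu 20:00? ✓ → yes.
cyan_phase: end Fri 23:00 >= Wed 07:00? ✓; end Fri 23:00 > Fri 01:00? ✓; end Fri 23:00 > Thu 20:00? ✓ → yes.
gold_phase: end Wed 01:00 >= Wed 07:00? ✗; end Wed 01:00 > Fri 01:00? ✗; end Wed 01:00 > Thu 20:00? ✗ → no.
green_phase: end Tue 21:00 >= Wed 07:00? ✗; end Tue 21:00 > Fri 01:00? ✗; end Tue 21:00 > Thu 20:00? ✗ → no.
red_phase: end Sun 04:00 >= Wed 07:00? ✓; end Sun 04:00 > Fri 01:00? ✓; end Sun 04:00 > Thu 20:00? ✓ → yes.
silver_phase: end Sat 01:00 >= Wed 07:00? ✓; end Sat 01:00 > Fri 01:00? ✓; end Sat 01:00 > Thu 20:00? ✓ → yes.
teal_phase: end Fri 18:00 >= Wed 07:00? ✓; end Fri 18:00 > Fri 01:00? ✓; end Fri 18:00 > Thu 20:00? ✓ → yes.
Result: amber_phase, cyan_phase, red_phase, silver_phase, teal_phase.

amber_phase, cyan_phase, red_phase, silver_phase, teal_phase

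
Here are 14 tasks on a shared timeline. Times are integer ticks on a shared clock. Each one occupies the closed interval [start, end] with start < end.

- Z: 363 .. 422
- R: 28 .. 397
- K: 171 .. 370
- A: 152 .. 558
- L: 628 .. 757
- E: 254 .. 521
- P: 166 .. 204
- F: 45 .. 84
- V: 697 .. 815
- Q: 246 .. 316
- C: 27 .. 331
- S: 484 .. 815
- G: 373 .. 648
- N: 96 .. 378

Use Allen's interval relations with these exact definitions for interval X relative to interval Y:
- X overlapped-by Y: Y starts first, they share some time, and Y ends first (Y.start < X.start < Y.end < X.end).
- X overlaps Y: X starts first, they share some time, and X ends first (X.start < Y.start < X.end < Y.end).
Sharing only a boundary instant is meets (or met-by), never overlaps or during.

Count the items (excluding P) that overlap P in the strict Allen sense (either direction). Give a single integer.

1

Target P = [166, 204].
A [152, 558] → contains → no.
C [27, 331] → contains → no.
E [254, 521] → after → no.
F [45, 84] → before → no.
G [373, 648] → after → no.
K [171, 370] → overlapped-by → counts.
L [628, 757] → after → no.
N [96, 378] → contains → no.
Q [246, 316] → after → no.
R [28, 397] → contains → no.
S [484, 815] → after → no.
V [697, 815] → after → no.
Z [363, 422] → after → no.
Total: 1.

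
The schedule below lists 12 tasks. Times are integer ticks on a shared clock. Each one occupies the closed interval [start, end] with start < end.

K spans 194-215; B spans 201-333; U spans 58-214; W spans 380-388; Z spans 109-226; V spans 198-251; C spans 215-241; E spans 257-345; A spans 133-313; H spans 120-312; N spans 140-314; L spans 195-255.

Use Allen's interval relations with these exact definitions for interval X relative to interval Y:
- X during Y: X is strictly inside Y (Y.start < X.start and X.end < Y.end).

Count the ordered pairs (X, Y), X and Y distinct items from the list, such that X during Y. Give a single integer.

17

Checking all 132 ordered pairs for relation 'during'; matching pairs in alphabetical order:
(C, A): C during A ✓
(C, B): C during B ✓
(C, H): C during H ✓
(C, L): C during L ✓
(C, N): C during N ✓
(C, V): C during V ✓
(K, A): K during A ✓
(K, H): K during H ✓
(K, N): K during N ✓
(K, Z): K during Z ✓
(L, A): L during A ✓
(L, H): L during H ✓
(L, N): L during N ✓
(V, A): V during A ✓
(V, H): V during H ✓
(V, L): V during L ✓
(V, N): V during N ✓
Count: 17.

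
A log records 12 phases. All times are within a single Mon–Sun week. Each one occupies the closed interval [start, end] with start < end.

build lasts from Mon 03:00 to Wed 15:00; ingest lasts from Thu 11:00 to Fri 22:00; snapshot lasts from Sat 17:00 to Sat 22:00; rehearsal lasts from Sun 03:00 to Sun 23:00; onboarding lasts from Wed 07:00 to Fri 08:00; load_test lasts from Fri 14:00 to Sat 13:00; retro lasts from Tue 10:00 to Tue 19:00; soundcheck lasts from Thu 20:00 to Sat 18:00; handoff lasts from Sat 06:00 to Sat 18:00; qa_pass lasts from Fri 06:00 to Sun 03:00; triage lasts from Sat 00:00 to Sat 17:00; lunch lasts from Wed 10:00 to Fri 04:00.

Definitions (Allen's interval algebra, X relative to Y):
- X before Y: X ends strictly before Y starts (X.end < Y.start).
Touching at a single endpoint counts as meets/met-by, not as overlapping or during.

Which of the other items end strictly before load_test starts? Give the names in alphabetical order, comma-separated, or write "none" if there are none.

build, lunch, onboarding, retro

Target load_test = [Fri 14:00, Sat 13:00].
build [Mon 03:00, Wed 15:00] → before → yes.
handoff [Sat 06:00, Sat 18:00] → overlapped-by → no.
ingest [Thu 11:00, Fri 22:00] → overlaps → no.
lunch [Wed 10:00, Fri 04:00] → before → yes.
onboarding [Wed 07:00, Fri 08:00] → before → yes.
qa_pass [Fri 06:00, Sun 03:00] → contains → no.
rehearsal [Sun 03:00, Sun 23:00] → after → no.
retro [Tue 10:00, Tue 19:00] → before → yes.
snapshot [Sat 17:00, Sat 22:00] → after → no.
soundcheck [Thu 20:00, Sat 18:00] → contains → no.
triage [Sat 00:00, Sat 17:00] → overlapped-by → no.
Result: build, lunch, onboarding, retro.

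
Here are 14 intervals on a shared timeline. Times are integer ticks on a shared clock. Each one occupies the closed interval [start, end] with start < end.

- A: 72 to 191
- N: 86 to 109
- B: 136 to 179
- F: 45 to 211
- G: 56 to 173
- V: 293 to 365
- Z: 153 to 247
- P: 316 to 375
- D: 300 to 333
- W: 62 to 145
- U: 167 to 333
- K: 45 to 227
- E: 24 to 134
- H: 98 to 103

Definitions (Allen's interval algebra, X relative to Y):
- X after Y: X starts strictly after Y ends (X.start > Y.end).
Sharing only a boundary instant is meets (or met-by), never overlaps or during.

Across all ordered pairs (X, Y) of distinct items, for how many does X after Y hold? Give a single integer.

Checking all 182 ordered pairs for relation 'after'; matching pairs in alphabetical order:
(B, E): B after E ✓
(B, H): B after H ✓
(B, N): B after N ✓
(D, A): D after A ✓
(D, B): D after B ✓
(D, E): D after E ✓
(D, F): D after F ✓
(D, G): D after G ✓
(D, H): D after H ✓
(D, K): D after K ✓
(D, N): D after N ✓
(D, W): D after W ✓
(D, Z): D after Z ✓
(P, A): P after A ✓
(P, B): P after B ✓
(P, E): P after E ✓
(P, F): P after F ✓
(P, G): P after G ✓
(P, H): P after H ✓
(P, K): P after K ✓
(P, N): P after N ✓
(P, W): P after W ✓
(P, Z): P after Z ✓
(U, E): U after E ✓
... plus 17 further pairs not listed.
Count: 41.

41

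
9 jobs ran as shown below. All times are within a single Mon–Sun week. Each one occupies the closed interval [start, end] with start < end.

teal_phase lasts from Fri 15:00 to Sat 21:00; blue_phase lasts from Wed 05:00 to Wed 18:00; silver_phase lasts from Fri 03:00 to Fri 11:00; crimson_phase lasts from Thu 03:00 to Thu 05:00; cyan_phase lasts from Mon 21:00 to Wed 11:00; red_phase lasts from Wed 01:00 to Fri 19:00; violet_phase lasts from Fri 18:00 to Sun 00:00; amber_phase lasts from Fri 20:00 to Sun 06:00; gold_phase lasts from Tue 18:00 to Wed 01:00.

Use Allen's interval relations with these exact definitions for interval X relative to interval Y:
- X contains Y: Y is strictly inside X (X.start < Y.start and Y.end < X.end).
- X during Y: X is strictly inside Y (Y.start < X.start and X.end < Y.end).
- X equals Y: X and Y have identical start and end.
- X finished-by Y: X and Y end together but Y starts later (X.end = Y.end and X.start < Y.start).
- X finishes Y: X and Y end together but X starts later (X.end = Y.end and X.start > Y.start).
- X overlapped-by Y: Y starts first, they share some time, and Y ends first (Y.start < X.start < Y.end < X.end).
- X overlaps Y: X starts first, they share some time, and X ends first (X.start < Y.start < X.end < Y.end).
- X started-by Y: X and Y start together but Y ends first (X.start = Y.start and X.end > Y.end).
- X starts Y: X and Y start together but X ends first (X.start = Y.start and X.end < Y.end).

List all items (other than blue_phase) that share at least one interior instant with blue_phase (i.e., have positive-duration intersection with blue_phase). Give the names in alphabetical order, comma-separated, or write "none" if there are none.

Target blue_phase = [Wed 05:00, Wed 18:00].
amber_phase [Fri 20:00, Sun 06:00] → after → no.
crimson_phase [Thu 03:00, Thu 05:00] → after → no.
cyan_phase [Mon 21:00, Wed 11:00] → overlaps → yes.
gold_phase [Tue 18:00, Wed 01:00] → before → no.
red_phase [Wed 01:00, Fri 19:00] → contains → yes.
silver_phase [Fri 03:00, Fri 11:00] → after → no.
teal_phase [Fri 15:00, Sat 21:00] → after → no.
violet_phase [Fri 18:00, Sun 00:00] → after → no.
Result: cyan_phase, red_phase.

cyan_phase, red_phase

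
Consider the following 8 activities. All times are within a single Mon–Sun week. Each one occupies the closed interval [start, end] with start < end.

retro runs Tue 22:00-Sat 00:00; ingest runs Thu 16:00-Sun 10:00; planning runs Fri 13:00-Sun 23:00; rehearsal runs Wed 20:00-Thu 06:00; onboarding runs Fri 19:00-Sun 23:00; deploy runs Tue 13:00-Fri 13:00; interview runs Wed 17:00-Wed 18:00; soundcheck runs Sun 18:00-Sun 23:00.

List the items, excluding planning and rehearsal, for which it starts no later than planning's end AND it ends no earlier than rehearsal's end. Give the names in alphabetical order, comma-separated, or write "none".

Conditions: its start is no later than planning's end (X.start <= Sun 23:00) AND its end is no earlier than rehearsal's end (X.end >= Thu 06:00).
deploy: start Tue 13:00 <= Sun 23:00? ✓; end Fri 13:00 >= Thu 06:00? ✓ → yes.
ingest: start Thu 16:00 <= Sun 23:00? ✓; end Sun 10:00 >= Thu 06:00? ✓ → yes.
interview: start Wed 17:00 <= Sun 23:00? ✓; end Wed 18:00 >= Thu 06:00? ✗ → no.
onboarding: start Fri 19:00 <= Sun 23:00? ✓; end Sun 23:00 >= Thu 06:00? ✓ → yes.
retro: start Tue 22:00 <= Sun 23:00? ✓; end Sat 00:00 >= Thu 06:00? ✓ → yes.
soundcheck: start Sun 18:00 <= Sun 23:00? ✓; end Sun 23:00 >= Thu 06:00? ✓ → yes.
Result: deploy, ingest, onboarding, retro, soundcheck.

deploy, ingest, onboarding, retro, soundcheck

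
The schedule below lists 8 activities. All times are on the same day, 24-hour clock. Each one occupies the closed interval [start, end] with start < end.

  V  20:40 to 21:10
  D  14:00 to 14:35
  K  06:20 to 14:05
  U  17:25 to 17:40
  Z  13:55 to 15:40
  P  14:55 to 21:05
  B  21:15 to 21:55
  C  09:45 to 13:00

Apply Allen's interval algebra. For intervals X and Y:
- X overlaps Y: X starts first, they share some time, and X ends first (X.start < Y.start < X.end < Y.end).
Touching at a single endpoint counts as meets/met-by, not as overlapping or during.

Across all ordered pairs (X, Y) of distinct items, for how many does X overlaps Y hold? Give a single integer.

4

Checking all 56 ordered pairs for relation 'overlaps'; matching pairs in alphabetical order:
(K, D): K overlaps D ✓
(K, Z): K overlaps Z ✓
(P, V): P overlaps V ✓
(Z, P): Z overlaps P ✓
Count: 4.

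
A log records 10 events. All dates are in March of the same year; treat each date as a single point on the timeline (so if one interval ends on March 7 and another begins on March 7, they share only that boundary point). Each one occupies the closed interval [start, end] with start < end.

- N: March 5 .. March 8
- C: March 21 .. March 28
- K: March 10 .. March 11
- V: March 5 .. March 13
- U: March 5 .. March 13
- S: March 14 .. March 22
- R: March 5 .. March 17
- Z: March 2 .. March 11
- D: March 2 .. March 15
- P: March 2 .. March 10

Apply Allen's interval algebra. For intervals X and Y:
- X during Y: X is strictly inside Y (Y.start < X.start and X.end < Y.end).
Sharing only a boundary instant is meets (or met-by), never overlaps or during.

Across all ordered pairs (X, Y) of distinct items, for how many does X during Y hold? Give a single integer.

9

Checking all 90 ordered pairs for relation 'during'; matching pairs in alphabetical order:
(K, D): K during D ✓
(K, R): K during R ✓
(K, U): K during U ✓
(K, V): K during V ✓
(N, D): N during D ✓
(N, P): N during P ✓
(N, Z): N during Z ✓
(U, D): U during D ✓
(V, D): V during D ✓
Count: 9.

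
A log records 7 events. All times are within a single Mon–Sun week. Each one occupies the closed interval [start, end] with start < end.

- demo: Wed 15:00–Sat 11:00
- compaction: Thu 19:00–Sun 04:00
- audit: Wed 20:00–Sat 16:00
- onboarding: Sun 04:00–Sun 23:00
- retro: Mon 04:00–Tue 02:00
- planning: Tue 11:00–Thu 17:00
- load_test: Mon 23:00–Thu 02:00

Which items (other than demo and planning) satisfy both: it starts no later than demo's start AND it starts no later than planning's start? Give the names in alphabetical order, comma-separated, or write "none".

Conditions: its start is no later than demo's start (X.start <= Wed 15:00) AND its start is no later than planning's start (X.start <= Tue 11:00).
audit: start Wed 20:00 <= Wed 15:00? ✗; start Wed 20:00 <= Tue 11:00? ✗ → no.
compaction: start Thu 19:00 <= Wed 15:00? ✗; start Thu 19:00 <= Tue 11:00? ✗ → no.
load_test: start Mon 23:00 <= Wed 15:00? ✓; start Mon 23:00 <= Tue 11:00? ✓ → yes.
onboarding: start Sun 04:00 <= Wed 15:00? ✗; start Sun 04:00 <= Tue 11:00? ✗ → no.
retro: start Mon 04:00 <= Wed 15:00? ✓; start Mon 04:00 <= Tue 11:00? ✓ → yes.
Result: load_test, retro.

load_test, retro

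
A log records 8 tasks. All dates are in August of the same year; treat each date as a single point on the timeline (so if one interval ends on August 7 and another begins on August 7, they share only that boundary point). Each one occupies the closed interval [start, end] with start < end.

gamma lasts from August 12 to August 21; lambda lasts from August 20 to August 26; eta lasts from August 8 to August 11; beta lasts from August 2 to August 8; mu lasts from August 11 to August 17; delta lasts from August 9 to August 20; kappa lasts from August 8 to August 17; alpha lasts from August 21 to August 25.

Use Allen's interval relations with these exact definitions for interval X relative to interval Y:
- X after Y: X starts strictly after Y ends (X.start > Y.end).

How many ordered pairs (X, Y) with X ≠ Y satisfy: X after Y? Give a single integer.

13

Checking all 56 ordered pairs for relation 'after'; matching pairs in alphabetical order:
(alpha, beta): alpha after beta ✓
(alpha, delta): alpha after delta ✓
(alpha, eta): alpha after eta ✓
(alpha, kappa): alpha after kappa ✓
(alpha, mu): alpha after mu ✓
(delta, beta): delta after beta ✓
(gamma, beta): gamma after beta ✓
(gamma, eta): gamma after eta ✓
(lambda, beta): lambda after beta ✓
(lambda, eta): lambda after eta ✓
(lambda, kappa): lambda after kappa ✓
(lambda, mu): lambda after mu ✓
(mu, beta): mu after beta ✓
Count: 13.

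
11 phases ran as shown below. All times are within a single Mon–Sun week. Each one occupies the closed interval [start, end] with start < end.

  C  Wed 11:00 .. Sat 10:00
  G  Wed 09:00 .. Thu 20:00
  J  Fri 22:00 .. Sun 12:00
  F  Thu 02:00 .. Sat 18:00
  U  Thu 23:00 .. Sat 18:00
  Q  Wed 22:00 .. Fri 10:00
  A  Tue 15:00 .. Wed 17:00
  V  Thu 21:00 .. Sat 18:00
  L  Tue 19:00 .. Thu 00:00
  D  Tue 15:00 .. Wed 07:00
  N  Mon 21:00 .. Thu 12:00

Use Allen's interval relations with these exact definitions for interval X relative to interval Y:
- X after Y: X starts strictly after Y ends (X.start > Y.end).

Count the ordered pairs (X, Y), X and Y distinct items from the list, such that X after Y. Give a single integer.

23

Checking all 110 ordered pairs for relation 'after'; matching pairs in alphabetical order:
(C, D): C after D ✓
(F, A): F after A ✓
(F, D): F after D ✓
(F, L): F after L ✓
(G, D): G after D ✓
(J, A): J after A ✓
(J, D): J after D ✓
(J, G): J after G ✓
(J, L): J after L ✓
(J, N): J after N ✓
(J, Q): J after Q ✓
(Q, A): Q after A ✓
(Q, D): Q after D ✓
(U, A): U after A ✓
(U, D): U after D ✓
(U, G): U after G ✓
(U, L): U after L ✓
(U, N): U after N ✓
(V, A): V after A ✓
(V, D): V after D ✓
(V, G): V after G ✓
(V, L): V after L ✓
(V, N): V after N ✓
Count: 23.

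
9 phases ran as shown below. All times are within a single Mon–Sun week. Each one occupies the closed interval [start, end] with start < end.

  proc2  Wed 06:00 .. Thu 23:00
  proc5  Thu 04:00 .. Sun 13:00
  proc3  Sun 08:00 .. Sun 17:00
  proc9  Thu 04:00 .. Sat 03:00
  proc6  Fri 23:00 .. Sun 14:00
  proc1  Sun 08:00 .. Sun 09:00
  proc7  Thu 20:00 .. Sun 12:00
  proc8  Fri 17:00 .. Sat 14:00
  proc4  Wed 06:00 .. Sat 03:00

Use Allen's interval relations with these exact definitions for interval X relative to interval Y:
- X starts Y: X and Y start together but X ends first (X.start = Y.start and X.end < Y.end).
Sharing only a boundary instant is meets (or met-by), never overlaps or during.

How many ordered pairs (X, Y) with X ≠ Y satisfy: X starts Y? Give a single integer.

3

Checking all 72 ordered pairs for relation 'starts'; matching pairs in alphabetical order:
(proc1, proc3): proc1 starts proc3 ✓
(proc2, proc4): proc2 starts proc4 ✓
(proc9, proc5): proc9 starts proc5 ✓
Count: 3.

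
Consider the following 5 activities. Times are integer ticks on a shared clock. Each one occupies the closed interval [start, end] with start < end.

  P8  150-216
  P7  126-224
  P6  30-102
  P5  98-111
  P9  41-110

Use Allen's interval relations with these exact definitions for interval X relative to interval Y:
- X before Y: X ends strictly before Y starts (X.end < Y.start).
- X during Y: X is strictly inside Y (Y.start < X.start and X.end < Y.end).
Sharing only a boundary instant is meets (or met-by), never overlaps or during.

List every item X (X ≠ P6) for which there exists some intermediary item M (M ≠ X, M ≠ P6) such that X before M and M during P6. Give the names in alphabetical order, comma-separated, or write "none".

Target P6 = [30, 102].
Intermediaries M with M during P6: none.
Union: none.

none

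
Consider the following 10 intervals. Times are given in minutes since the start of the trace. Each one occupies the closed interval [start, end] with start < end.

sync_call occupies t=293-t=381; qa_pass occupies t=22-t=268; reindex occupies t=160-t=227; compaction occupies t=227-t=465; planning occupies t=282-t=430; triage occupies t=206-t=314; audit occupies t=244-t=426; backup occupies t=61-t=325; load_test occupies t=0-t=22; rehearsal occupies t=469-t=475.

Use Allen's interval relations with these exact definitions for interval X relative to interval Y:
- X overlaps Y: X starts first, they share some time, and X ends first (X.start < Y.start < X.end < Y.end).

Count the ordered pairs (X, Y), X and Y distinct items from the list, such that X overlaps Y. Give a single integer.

14

Checking all 90 ordered pairs for relation 'overlaps'; matching pairs in alphabetical order:
(audit, planning): audit overlaps planning ✓
(backup, audit): backup overlaps audit ✓
(backup, compaction): backup overlaps compaction ✓
(backup, planning): backup overlaps planning ✓
(backup, sync_call): backup overlaps sync_call ✓
(qa_pass, audit): qa_pass overlaps audit ✓
(qa_pass, backup): qa_pass overlaps backup ✓
(qa_pass, compaction): qa_pass overlaps compaction ✓
(qa_pass, triage): qa_pass overlaps triage ✓
(reindex, triage): reindex overlaps triage ✓
(triage, audit): triage overlaps audit ✓
(triage, compaction): triage overlaps compaction ✓
(triage, planning): triage overlaps planning ✓
(triage, sync_call): triage overlaps sync_call ✓
Count: 14.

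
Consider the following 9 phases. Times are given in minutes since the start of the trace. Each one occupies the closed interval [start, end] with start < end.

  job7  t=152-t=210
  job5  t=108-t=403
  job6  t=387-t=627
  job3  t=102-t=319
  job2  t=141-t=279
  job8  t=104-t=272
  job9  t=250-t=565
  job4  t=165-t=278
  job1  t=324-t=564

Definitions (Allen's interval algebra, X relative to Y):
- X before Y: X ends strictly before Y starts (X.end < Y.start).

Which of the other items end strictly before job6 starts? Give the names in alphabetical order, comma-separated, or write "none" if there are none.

job2, job3, job4, job7, job8

Target job6 = [t=387, t=627].
job1 [t=324, t=564] → overlaps → no.
job2 [t=141, t=279] → before → yes.
job3 [t=102, t=319] → before → yes.
job4 [t=165, t=278] → before → yes.
job5 [t=108, t=403] → overlaps → no.
job7 [t=152, t=210] → before → yes.
job8 [t=104, t=272] → before → yes.
job9 [t=250, t=565] → overlaps → no.
Result: job2, job3, job4, job7, job8.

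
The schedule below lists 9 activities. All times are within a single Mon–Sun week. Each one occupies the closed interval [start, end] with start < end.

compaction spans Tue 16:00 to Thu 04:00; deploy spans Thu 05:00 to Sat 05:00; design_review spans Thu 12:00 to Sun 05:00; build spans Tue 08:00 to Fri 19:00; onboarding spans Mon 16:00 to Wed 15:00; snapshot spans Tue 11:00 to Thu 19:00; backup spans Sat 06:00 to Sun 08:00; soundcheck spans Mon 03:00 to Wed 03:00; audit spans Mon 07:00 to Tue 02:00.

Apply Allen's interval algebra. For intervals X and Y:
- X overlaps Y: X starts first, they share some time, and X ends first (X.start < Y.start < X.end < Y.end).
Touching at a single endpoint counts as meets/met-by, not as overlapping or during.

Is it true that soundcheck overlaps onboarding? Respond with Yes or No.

Yes

soundcheck = [Mon 03:00, Wed 03:00], onboarding = [Mon 16:00, Wed 15:00].
Actual relation of soundcheck to onboarding: overlaps.
Asked whether 'overlaps' holds → Yes.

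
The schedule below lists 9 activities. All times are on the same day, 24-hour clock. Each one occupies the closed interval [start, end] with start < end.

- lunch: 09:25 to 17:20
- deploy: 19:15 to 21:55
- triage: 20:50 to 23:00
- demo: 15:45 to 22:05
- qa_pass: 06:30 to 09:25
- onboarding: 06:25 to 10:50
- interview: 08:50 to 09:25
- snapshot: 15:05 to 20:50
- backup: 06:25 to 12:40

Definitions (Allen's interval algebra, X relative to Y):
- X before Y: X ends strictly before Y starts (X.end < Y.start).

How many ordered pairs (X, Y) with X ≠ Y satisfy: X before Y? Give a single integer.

18

Checking all 72 ordered pairs for relation 'before'; matching pairs in alphabetical order:
(backup, demo): backup before demo ✓
(backup, deploy): backup before deploy ✓
(backup, snapshot): backup before snapshot ✓
(backup, triage): backup before triage ✓
(interview, demo): interview before demo ✓
(interview, deploy): interview before deploy ✓
(interview, snapshot): interview before snapshot ✓
(interview, triage): interview before triage ✓
(lunch, deploy): lunch before deploy ✓
(lunch, triage): lunch before triage ✓
(onboarding, demo): onboarding before demo ✓
(onboarding, deploy): onboarding before deploy ✓
(onboarding, snapshot): onboarding before snapshot ✓
(onboarding, triage): onboarding before triage ✓
(qa_pass, demo): qa_pass before demo ✓
(qa_pass, deploy): qa_pass before deploy ✓
(qa_pass, snapshot): qa_pass before snapshot ✓
(qa_pass, triage): qa_pass before triage ✓
Count: 18.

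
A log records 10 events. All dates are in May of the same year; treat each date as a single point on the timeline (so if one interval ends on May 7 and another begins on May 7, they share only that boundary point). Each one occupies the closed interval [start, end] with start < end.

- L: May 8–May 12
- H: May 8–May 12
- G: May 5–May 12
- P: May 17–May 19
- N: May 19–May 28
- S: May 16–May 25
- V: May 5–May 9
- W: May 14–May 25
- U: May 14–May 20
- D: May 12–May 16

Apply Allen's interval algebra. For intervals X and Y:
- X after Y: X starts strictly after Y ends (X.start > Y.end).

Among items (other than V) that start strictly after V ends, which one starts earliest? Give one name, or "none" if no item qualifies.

Target V = [May 5, May 9].
D [May 12, May 16] → after → candidate.
G [May 5, May 12] → started-by → excluded.
H [May 8, May 12] → overlapped-by → excluded.
L [May 8, May 12] → overlapped-by → excluded.
N [May 19, May 28] → after → candidate.
P [May 17, May 19] → after → candidate.
S [May 16, May 25] → after → candidate.
U [May 14, May 20] → after → candidate.
W [May 14, May 25] → after → candidate.
Among candidates, earliest start is May 12 → D.

D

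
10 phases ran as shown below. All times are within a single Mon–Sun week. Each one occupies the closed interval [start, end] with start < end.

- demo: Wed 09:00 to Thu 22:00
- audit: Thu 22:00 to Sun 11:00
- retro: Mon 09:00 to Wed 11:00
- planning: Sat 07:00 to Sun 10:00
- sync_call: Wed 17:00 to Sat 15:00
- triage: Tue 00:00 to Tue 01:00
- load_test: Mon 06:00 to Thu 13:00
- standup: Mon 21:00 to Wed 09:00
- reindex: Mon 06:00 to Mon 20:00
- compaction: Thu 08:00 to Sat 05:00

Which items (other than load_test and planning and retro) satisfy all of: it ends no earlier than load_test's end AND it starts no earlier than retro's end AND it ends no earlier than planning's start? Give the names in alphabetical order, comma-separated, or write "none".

Conditions: its end is no earlier than load_test's end (X.end >= Thu 13:00) AND its start is no earlier than retro's end (X.start >= Wed 11:00) AND its end is no earlier than planning's start (X.end >= Sat 07:00).
audit: end Sun 11:00 >= Thu 13:00? ✓; start Thu 22:00 >= Wed 11:00? ✓; end Sun 11:00 >= Sat 07:00? ✓ → yes.
compaction: end Sat 05:00 >= Thu 13:00? ✓; start Thu 08:00 >= Wed 11:00? ✓; end Sat 05:00 >= Sat 07:00? ✗ → no.
demo: end Thu 22:00 >= Thu 13:00? ✓; start Wed 09:00 >= Wed 11:00? ✗; end Thu 22:00 >= Sat 07:00? ✗ → no.
reindex: end Mon 20:00 >= Thu 13:00? ✗; start Mon 06:00 >= Wed 11:00? ✗; end Mon 20:00 >= Sat 07:00? ✗ → no.
standup: end Wed 09:00 >= Thu 13:00? ✗; start Mon 21:00 >= Wed 11:00? ✗; end Wed 09:00 >= Sat 07:00? ✗ → no.
sync_call: end Sat 15:00 >= Thu 13:00? ✓; start Wed 17:00 >= Wed 11:00? ✓; end Sat 15:00 >= Sat 07:00? ✓ → yes.
triage: end Tue 01:00 >= Thu 13:00? ✗; start Tue 00:00 >= Wed 11:00? ✗; end Tue 01:00 >= Sat 07:00? ✗ → no.
Result: audit, sync_call.

audit, sync_call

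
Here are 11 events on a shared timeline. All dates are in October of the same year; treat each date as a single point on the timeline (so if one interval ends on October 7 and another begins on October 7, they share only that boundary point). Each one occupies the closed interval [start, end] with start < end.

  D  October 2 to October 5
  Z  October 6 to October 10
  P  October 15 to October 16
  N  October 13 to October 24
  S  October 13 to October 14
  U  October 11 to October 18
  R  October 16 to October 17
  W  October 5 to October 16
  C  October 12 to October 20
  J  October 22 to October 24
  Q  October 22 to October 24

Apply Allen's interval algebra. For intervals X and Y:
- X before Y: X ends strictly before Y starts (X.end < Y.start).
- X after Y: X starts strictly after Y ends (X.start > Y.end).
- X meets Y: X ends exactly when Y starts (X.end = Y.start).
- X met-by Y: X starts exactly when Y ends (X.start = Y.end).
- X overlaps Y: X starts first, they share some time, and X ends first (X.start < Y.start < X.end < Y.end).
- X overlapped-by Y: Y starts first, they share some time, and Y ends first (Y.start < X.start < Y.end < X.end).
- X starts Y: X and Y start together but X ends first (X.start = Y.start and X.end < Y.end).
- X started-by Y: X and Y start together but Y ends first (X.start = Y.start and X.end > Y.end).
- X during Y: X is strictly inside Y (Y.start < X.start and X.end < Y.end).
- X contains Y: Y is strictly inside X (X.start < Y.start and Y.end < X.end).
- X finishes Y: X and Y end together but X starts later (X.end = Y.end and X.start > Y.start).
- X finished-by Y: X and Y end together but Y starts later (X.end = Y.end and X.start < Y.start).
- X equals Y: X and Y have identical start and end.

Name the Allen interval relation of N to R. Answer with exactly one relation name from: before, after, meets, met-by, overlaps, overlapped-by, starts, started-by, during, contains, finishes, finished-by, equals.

contains

N = [October 13, October 24]; R = [October 16, October 17].
Compare endpoints: N.start < R.start, N.start < R.end, N.end > R.start, N.end > R.end.
That pattern is 'contains'.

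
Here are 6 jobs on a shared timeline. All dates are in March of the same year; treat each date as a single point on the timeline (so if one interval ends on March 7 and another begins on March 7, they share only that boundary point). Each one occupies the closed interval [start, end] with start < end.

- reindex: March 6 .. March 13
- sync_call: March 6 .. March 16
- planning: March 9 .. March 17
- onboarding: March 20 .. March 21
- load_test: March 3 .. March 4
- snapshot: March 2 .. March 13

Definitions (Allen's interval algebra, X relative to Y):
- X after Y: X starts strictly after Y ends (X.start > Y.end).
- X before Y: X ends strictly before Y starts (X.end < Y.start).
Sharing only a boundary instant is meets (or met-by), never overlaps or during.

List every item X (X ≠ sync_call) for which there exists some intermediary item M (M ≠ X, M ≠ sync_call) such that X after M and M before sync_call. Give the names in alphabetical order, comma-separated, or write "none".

onboarding, planning, reindex

Target sync_call = [March 6, March 16].
Intermediaries M with M before sync_call: load_test.
Via load_test — items with X after load_test: onboarding, planning, reindex.
Union: onboarding, planning, reindex.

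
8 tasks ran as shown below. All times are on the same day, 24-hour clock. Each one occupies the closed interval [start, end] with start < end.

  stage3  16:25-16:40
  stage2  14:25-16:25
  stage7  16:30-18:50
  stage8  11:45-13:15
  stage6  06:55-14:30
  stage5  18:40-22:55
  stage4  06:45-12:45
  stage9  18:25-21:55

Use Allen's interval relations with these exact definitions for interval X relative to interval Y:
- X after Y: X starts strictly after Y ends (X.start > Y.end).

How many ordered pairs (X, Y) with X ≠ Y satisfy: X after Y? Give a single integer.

19

Checking all 56 ordered pairs for relation 'after'; matching pairs in alphabetical order:
(stage2, stage4): stage2 after stage4 ✓
(stage2, stage8): stage2 after stage8 ✓
(stage3, stage4): stage3 after stage4 ✓
(stage3, stage6): stage3 after stage6 ✓
(stage3, stage8): stage3 after stage8 ✓
(stage5, stage2): stage5 after stage2 ✓
(stage5, stage3): stage5 after stage3 ✓
(stage5, stage4): stage5 after stage4 ✓
(stage5, stage6): stage5 after stage6 ✓
(stage5, stage8): stage5 after stage8 ✓
(stage7, stage2): stage7 after stage2 ✓
(stage7, stage4): stage7 after stage4 ✓
(stage7, stage6): stage7 after stage6 ✓
(stage7, stage8): stage7 after stage8 ✓
(stage9, stage2): stage9 after stage2 ✓
(stage9, stage3): stage9 after stage3 ✓
(stage9, stage4): stage9 after stage4 ✓
(stage9, stage6): stage9 after stage6 ✓
(stage9, stage8): stage9 after stage8 ✓
Count: 19.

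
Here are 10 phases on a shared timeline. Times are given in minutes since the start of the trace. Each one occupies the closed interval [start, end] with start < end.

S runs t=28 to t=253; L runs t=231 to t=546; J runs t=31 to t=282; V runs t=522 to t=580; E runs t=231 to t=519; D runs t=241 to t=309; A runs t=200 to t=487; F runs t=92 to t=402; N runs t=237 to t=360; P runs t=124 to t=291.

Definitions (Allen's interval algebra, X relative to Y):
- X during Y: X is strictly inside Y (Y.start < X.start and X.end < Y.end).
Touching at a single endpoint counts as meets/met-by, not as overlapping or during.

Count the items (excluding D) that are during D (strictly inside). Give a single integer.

0

Target D = [t=241, t=309].
A [t=200, t=487] → contains → no.
E [t=231, t=519] → contains → no.
F [t=92, t=402] → contains → no.
J [t=31, t=282] → overlaps → no.
L [t=231, t=546] → contains → no.
N [t=237, t=360] → contains → no.
P [t=124, t=291] → overlaps → no.
S [t=28, t=253] → overlaps → no.
V [t=522, t=580] → after → no.
Total: 0.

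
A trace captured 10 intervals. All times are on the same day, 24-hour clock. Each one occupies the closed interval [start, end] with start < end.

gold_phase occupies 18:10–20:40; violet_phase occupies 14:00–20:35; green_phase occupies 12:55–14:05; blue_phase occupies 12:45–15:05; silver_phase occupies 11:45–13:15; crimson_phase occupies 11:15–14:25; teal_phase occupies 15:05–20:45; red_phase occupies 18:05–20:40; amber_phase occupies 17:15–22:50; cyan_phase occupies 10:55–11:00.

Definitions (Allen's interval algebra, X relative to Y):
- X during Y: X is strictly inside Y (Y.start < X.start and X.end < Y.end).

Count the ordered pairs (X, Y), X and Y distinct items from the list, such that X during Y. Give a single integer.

7

Checking all 90 ordered pairs for relation 'during'; matching pairs in alphabetical order:
(gold_phase, amber_phase): gold_phase during amber_phase ✓
(gold_phase, teal_phase): gold_phase during teal_phase ✓
(green_phase, blue_phase): green_phase during blue_phase ✓
(green_phase, crimson_phase): green_phase during crimson_phase ✓
(red_phase, amber_phase): red_phase during amber_phase ✓
(red_phase, teal_phase): red_phase during teal_phase ✓
(silver_phase, crimson_phase): silver_phase during crimson_phase ✓
Count: 7.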